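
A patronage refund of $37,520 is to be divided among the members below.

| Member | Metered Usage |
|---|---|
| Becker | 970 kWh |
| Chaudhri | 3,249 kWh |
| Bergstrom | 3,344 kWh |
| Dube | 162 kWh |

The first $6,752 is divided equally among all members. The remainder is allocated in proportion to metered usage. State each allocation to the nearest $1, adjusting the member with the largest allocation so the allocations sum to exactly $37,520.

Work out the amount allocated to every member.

$6,752 shared equally gives $1,688 per member.
Remainder $30,768 by metered usage (total 7,725): Becker 3,863.43 → $3,863; Chaudhri 12,940.48 → $12,940; Bergstrom 13,318.86 → $13,319; Dube 645.23 → $645.
Rounding difference +$1 on remainder applied to Bergstrom.
Totals: Becker $1,688 + $3,863 = $5,551; Chaudhri $1,688 + $12,940 = $14,628; Bergstrom $1,688 + $13,320 = $15,008; Dube $1,688 + $645 = $2,333.

Becker: $5,551; Chaudhri: $14,628; Bergstrom: $15,008; Dube: $2,333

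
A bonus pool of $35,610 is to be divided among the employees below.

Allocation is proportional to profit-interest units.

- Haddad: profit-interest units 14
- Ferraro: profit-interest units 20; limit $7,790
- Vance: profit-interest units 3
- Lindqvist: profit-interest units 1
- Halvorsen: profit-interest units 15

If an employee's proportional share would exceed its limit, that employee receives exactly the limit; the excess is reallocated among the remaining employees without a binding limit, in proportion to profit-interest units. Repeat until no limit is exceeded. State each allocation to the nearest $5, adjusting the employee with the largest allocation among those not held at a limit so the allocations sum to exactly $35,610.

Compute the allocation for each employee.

Total profit-interest units = 53.
Unconstrained shares: Haddad 9,406.42; Ferraro 13,437.74; Vance 2,015.66; Lindqvist 671.89; Halvorsen 10,078.30.
Capped: Ferraro ($7,790); remaining pool $27,820 reallocated over remaining profit-interest units 33.
Shares after redistribution: Haddad 11,802.42 → $11,800; Vance 2,529.09 → $2,530; Lindqvist 843.03 → $845; Halvorsen 12,645.45 → $12,645.

Haddad: $11,800 | Ferraro: $7,790 | Vance: $2,530 | Lindqvist: $845 | Halvorsen: $12,645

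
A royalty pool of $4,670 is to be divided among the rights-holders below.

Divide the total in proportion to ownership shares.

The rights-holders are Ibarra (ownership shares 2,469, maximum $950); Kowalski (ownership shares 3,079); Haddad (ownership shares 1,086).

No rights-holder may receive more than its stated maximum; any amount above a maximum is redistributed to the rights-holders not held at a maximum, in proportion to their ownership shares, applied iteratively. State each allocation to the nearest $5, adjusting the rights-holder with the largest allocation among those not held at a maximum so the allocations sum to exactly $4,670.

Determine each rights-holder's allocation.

Sum of ownership shares: 6,634.
Unconstrained shares: Ibarra 1,738.05; Kowalski 2,167.46; Haddad 764.49.
Cap binds for Ibarra ($950); balance $3,720 reallocated over remaining ownership shares 4,165.
Shares after redistribution: Kowalski 2,750.03 → $2,750; Haddad 969.97 → $970.

Ibarra: $950 | Kowalski: $2,750 | Haddad: $970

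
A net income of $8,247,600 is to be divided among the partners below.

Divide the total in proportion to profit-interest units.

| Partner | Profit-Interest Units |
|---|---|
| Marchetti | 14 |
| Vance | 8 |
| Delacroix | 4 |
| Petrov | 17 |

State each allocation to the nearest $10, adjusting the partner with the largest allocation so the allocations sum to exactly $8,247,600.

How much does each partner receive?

Marchetti: $2,685,270 | Vance: $1,534,440 | Delacroix: $767,220 | Petrov: $3,260,670

Profit-interest units total: 43.
Unrounded shares: Marchetti 14/43 × $8,247,600 = 2,685,265.12; Vance 8/43 × $8,247,600 = 1,534,437.21; Delacroix 4/43 × $8,247,600 = 767,218.60; Petrov 17/43 × $8,247,600 = 3,260,679.07.
Rounded to nearest $10: Marchetti $2,685,270; Vance $1,534,440; Delacroix $767,220; Petrov $3,260,680. Sum = $8,247,610.
Difference $8,247,600 − $8,247,610 = −$10 applied to largest allocation (Petrov): Petrov becomes $3,260,670.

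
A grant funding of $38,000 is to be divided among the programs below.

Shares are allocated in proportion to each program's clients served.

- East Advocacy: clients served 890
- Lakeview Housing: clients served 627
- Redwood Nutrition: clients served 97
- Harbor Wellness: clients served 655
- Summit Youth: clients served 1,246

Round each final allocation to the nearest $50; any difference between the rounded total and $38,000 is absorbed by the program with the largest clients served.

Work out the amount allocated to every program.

East Advocacy: $9,600; Lakeview Housing: $6,800; Redwood Nutrition: $1,050; Harbor Wellness: $7,100; Summit Youth: $13,450

Combined clients served = 890 + 627 + 97 + 655 + 1,246 = 3,515.
Unrounded shares: East Advocacy 9,621.62; Lakeview Housing 6,778.38; Redwood Nutrition 1,048.65; Harbor Wellness 7,081.08; Summit Youth 13,470.27.
After rounding ($50): East Advocacy $9,600; Lakeview Housing $6,800; Redwood Nutrition $1,050; Harbor Wellness $7,100; Summit Youth $13,450. Sum = $38,000.
No rounding difference to absorb.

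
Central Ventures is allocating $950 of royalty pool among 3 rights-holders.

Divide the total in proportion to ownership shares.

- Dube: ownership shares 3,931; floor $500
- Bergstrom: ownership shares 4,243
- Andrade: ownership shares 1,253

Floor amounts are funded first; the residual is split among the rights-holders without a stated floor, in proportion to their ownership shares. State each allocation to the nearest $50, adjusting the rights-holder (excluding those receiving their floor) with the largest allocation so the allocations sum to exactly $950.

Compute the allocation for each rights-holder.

Minimums first: Dube $500. Remaining pool $450.
Remaining pool split over remaining ownership shares 5,496: Bergstrom 347.41 → $350; Andrade 102.59 → $100.

Dube: $500 · Bergstrom: $350 · Andrade: $100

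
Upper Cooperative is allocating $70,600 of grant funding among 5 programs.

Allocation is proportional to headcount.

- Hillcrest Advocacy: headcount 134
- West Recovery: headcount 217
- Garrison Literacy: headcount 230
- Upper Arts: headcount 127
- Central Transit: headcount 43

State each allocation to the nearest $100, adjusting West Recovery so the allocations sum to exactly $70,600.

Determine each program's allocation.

Sum of headcount: 751.
Unrounded shares: Hillcrest Advocacy 134/751 × $70,600 = 12,597.07; West Recovery 217/751 × $70,600 = 20,399.73; Garrison Literacy 230/751 × $70,600 = 21,621.84; Upper Arts 127/751 × $70,600 = 11,939.01; Central Transit 43/751 × $70,600 = 4,042.34.
Rounded to nearest $100: Hillcrest Advocacy $12,600; West Recovery $20,400; Garrison Literacy $21,600; Upper Arts $11,900; Central Transit $4,000. Sum = $70,500.
Difference $70,600 − $70,500 = +$100 applied to West Recovery: West Recovery becomes $20,500.

Hillcrest Advocacy: $12,600 · West Recovery: $20,500 · Garrison Literacy: $21,600 · Upper Arts: $11,900 · Central Transit: $4,000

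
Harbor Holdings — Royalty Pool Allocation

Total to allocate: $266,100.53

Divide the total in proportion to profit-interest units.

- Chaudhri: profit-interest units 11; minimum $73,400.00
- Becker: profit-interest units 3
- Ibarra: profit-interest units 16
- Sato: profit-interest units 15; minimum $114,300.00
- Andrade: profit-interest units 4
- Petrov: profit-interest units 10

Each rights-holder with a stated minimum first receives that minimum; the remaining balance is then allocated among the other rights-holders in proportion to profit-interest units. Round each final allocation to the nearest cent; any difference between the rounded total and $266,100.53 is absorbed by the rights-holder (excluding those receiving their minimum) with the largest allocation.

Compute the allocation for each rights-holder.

Chaudhri: $73,400.00 · Becker: $7,127.32 · Ibarra: $38,012.38 · Sato: $114,300.00 · Andrade: $9,503.09 · Petrov: $23,757.74

Minimums first: Chaudhri $73,400.00; Sato $114,300.00. Remaining pool $78,400.53.
Remaining pool split over remaining profit-interest units 33: Becker 7,127.3209 → $7,127.32; Ibarra 38,012.3782 → $38,012.38; Andrade 9,503.0945 → $9,503.09; Petrov 23,757.7364 → $23,757.74.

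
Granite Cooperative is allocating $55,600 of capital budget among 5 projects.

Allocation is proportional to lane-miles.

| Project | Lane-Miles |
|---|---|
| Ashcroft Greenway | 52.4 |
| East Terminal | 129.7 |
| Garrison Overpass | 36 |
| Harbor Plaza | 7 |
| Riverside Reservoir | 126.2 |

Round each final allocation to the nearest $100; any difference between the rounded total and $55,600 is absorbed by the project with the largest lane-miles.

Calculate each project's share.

Total lane-miles = 52.4 + 129.7 + 36 + 7 + 126.2 = 351.3.
Proportional shares: Ashcroft Greenway 8,293.31; East Terminal 20,527.53; Garrison Overpass 5,697.69; Harbor Plaza 1,107.88; Riverside Reservoir 19,973.58.
Rounded to nearest $100: Ashcroft Greenway $8,300; East Terminal $20,500; Garrison Overpass $5,700; Harbor Plaza $1,100; Riverside Reservoir $20,000. Sum = $55,600.
No rounding difference to absorb.

Ashcroft Greenway: $8,300; East Terminal: $20,500; Garrison Overpass: $5,700; Harbor Plaza: $1,100; Riverside Reservoir: $20,000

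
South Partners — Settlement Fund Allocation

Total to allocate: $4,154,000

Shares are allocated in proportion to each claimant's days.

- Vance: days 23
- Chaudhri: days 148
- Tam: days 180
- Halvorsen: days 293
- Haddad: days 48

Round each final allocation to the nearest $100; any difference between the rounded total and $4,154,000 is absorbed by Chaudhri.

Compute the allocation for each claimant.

Combined days = 692.
Proportional shares: Vance 23/692 × $4,154,000 = 138,066.47; Chaudhri 148/692 × $4,154,000 = 888,427.75; Tam 180/692 × $4,154,000 = 1,080,520.23; Halvorsen 293/692 × $4,154,000 = 1,758,846.82; Haddad 48/692 × $4,154,000 = 288,138.73.
At nearest $100: Vance $138,100; Chaudhri $888,400; Tam $1,080,500; Halvorsen $1,758,800; Haddad $288,100. Sum = $4,153,900.
Difference $4,154,000 − $4,153,900 = +$100 applied to Chaudhri: Chaudhri becomes $888,500.

Vance: $138,100 | Chaudhri: $888,500 | Tam: $1,080,500 | Halvorsen: $1,758,800 | Haddad: $288,100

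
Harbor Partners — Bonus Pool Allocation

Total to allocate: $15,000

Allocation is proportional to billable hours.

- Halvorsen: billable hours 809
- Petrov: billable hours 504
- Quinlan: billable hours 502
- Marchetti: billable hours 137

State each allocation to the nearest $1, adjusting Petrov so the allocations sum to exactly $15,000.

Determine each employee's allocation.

Halvorsen: $6,217 | Petrov: $3,872 | Quinlan: $3,858 | Marchetti: $1,053

Billable hours total: 1,952.
Proportional shares: Halvorsen 809/1,952 × $15,000 = 6,216.70; Petrov 504/1,952 × $15,000 = 3,872.95; Quinlan 502/1,952 × $15,000 = 3,857.58; Marchetti 137/1,952 × $15,000 = 1,052.77.
Rounded to nearest $1: Halvorsen $6,217; Petrov $3,873; Quinlan $3,858; Marchetti $1,053. Sum = $15,001.
Difference $15,000 − $15,001 = −$1 applied to Petrov: Petrov becomes $3,872.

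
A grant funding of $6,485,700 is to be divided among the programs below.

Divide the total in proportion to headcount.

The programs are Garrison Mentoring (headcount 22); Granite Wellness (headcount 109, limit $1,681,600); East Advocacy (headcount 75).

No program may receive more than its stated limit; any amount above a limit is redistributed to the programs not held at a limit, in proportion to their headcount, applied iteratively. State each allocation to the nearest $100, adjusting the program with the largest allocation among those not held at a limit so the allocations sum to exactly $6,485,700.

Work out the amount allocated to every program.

Garrison Mentoring: $1,089,600 · Granite Wellness: $1,681,600 · East Advocacy: $3,714,500

Headcount total: 206.
Pro-rata shares before constraints: Garrison Mentoring 692,647.57; Granite Wellness 3,431,753.88; East Advocacy 2,361,298.54.
Cap binds for Granite Wellness ($1,681,600); balance $4,804,100 reallocated over remaining headcount 97.
Redistributed shares: Garrison Mentoring 1,089,589.69 → $1,089,600; East Advocacy 3,714,510.31 → $3,714,500.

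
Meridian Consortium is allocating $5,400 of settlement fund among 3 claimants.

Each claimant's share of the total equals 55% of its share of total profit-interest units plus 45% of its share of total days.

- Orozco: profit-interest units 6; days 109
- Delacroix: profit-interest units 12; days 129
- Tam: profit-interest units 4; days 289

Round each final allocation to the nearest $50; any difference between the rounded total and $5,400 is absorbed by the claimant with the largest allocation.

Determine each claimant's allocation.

Orozco: $1,300 | Delacroix: $2,250 | Tam: $1,850

Profit-interest units total 22; days total 527.
Blended shares (55% profit-interest units + 45% days): Orozco 0.2431; Delacroix 0.4102; Tam 0.3468.
Pro-rata amounts: Orozco 1,312.60; Delacroix 2,214.82; Tam 1,872.58.
At nearest $50: Orozco $1,300; Delacroix $2,200; Tam $1,850. Sum = $5,350.
Difference $5,400 − $5,350 = +$50 applied to largest allocation (Delacroix): Delacroix becomes $2,250.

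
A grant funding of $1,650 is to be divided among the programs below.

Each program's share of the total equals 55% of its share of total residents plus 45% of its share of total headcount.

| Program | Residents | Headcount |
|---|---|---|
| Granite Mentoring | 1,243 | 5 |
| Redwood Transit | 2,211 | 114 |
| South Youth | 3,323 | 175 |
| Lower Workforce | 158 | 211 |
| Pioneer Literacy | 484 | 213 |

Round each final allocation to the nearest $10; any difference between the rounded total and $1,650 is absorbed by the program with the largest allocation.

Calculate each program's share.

Residents total 7,419; headcount total 718.
Composite weights (55% residents + 45% headcount): Granite Mentoring 0.0953; Redwood Transit 0.2354; South Youth 0.3560; Lower Workforce 0.1440; Pioneer Literacy 0.1694.
Pro-rata amounts: Granite Mentoring 157.22; Redwood Transit 388.34; South Youth 587.44; Lower Workforce 237.53; Pioneer Literacy 279.47.
Rounded to nearest $10: Granite Mentoring $160; Redwood Transit $390; South Youth $590; Lower Workforce $240; Pioneer Literacy $280. Sum = $1,660.
Difference $1,650 − $1,660 = −$10 applied to largest allocation (South Youth): South Youth becomes $580.

Granite Mentoring: $160 · Redwood Transit: $390 · South Youth: $580 · Lower Workforce: $240 · Pioneer Literacy: $280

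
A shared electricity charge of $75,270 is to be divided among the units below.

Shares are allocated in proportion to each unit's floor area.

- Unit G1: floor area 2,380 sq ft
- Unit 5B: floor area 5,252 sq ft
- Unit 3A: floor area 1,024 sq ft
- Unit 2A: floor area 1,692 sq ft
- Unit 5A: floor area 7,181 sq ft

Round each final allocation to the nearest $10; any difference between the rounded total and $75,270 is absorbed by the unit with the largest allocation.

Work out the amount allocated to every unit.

Sum of floor area: 17,529.
Raw shares: Unit G1 2,380/17,529 × $75,270 = 10,219.78; Unit 5B 5,252/17,529 × $75,270 = 22,552.23; Unit 3A 1,024/17,529 × $75,270 = 4,397.08; Unit 2A 1,692/17,529 × $75,270 = 7,265.49; Unit 5A 7,181/17,529 × $75,270 = 30,835.41.
Rounded to nearest $10: Unit G1 $10,220; Unit 5B $22,550; Unit 3A $4,400; Unit 2A $7,270; Unit 5A $30,840. Sum = $75,280.
Difference $75,270 − $75,280 = −$10 applied to largest allocation (Unit 5A): Unit 5A becomes $30,830.

Unit G1: $10,220 | Unit 5B: $22,550 | Unit 3A: $4,400 | Unit 2A: $7,270 | Unit 5A: $30,830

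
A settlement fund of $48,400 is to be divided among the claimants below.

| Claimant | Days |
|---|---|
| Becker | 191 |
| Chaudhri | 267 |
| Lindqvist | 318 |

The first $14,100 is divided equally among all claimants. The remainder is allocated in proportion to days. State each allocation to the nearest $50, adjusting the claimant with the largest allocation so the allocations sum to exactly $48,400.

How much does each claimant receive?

First tranche $14,100 split equally: $4,700 each.
Remainder $34,300 by days (total 776): Becker 8,442.40 → $8,450; Chaudhri 11,801.68 → $11,800; Lindqvist 14,055.93 → $14,050.
Totals: Becker $4,700 + $8,450 = $13,150; Chaudhri $4,700 + $11,800 = $16,500; Lindqvist $4,700 + $14,050 = $18,750.

Becker: $13,150; Chaudhri: $16,500; Lindqvist: $18,750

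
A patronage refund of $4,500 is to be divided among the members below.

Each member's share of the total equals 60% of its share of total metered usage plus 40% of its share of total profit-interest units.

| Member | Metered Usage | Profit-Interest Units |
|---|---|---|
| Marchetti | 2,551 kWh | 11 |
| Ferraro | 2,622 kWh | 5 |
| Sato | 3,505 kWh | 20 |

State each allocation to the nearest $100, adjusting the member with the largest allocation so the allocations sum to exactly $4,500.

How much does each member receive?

Marchetti: $1,300 · Ferraro: $1,100 · Sato: $2,100

Metered usage total 8,678; profit-interest units total 36.
Blended shares (60% metered usage + 40% profit-interest units): Marchetti 0.2986; Ferraro 0.2368; Sato 0.4646.
Proportional shares: Marchetti 1,343.70; Ferraro 1,065.79; Sato 2,090.52.
At nearest $100: Marchetti $1,300; Ferraro $1,100; Sato $2,100. Sum = $4,500.
Sum already equals the total — no adjustment.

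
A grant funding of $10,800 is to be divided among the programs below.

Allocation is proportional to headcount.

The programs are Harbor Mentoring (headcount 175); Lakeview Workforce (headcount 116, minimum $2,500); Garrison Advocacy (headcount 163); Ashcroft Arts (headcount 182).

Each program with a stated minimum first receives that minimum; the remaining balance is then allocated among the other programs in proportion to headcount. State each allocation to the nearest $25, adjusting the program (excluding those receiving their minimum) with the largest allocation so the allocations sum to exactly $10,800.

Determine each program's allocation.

Harbor Mentoring: $2,800; Lakeview Workforce: $2,500; Garrison Advocacy: $2,600; Ashcroft Arts: $2,900

Minimums first: Lakeview Workforce $2,500. Residual $8,300.
Residual split over remaining headcount 520: Harbor Mentoring 2,793.27 → $2,800; Garrison Advocacy 2,601.73 → $2,600; Ashcroft Arts 2,905.00 → $2,900.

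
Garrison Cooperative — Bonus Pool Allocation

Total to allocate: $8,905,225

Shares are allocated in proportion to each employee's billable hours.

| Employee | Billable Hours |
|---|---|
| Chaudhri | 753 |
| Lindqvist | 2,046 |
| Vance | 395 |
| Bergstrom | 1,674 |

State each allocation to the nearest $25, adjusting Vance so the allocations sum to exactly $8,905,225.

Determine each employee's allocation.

Combined billable hours = 4,868.
Unrounded shares: Chaudhri 753/4,868 × $8,905,225 = 1,377,492.69; Lindqvist 2,046/4,868 × $8,905,225 = 3,742,828.75; Vance 395/4,868 × $8,905,225 = 722,589.13; Bergstrom 1,674/4,868 × $8,905,225 = 3,062,314.43.
Rounded to nearest $25: Chaudhri $1,377,500; Lindqvist $3,742,825; Vance $722,600; Bergstrom $3,062,325. Sum = $8,905,250.
Difference $8,905,225 − $8,905,250 = −$25 applied to Vance: Vance becomes $722,575.

Chaudhri: $1,377,500; Lindqvist: $3,742,825; Vance: $722,575; Bergstrom: $3,062,325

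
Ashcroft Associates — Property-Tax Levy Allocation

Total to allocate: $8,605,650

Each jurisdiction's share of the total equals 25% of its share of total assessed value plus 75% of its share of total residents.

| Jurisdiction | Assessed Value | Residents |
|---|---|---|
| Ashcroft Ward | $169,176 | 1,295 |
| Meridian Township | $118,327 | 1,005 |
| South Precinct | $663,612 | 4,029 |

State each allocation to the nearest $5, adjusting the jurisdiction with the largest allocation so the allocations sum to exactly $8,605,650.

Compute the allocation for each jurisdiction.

Ashcroft Ward: $1,703,300 | Meridian Township: $1,292,540 | South Precinct: $5,609,810

Totals — assessed value 951,115, residents 6,329.
Blended shares (25% assessed value + 75% residents): Ashcroft Ward 0.1979; Meridian Township 0.1502; South Precinct 0.6519.
Raw shares: Ashcroft Ward 1,703,299.71; Meridian Township 1,292,541.30; South Precinct 5,609,809.00.
At nearest $5: Ashcroft Ward $1,703,300; Meridian Township $1,292,540; South Precinct $5,609,810. Sum = $8,605,650.
No rounding difference to absorb.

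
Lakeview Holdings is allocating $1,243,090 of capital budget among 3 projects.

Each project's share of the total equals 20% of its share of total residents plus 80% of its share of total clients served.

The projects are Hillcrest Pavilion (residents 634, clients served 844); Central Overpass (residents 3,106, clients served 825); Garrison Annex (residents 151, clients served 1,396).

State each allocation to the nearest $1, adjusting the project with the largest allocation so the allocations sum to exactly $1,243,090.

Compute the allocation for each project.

Totals — residents 3,891, clients served 3,065.
Composite weights (20% residents + 80% clients served): Hillcrest Pavilion 0.2529; Central Overpass 0.3750; Garrison Annex 0.3721.
Raw shares: Hillcrest Pavilion 314,354.66; Central Overpass 466,139.97; Garrison Annex 462,595.36.
At nearest $1: Hillcrest Pavilion $314,355; Central Overpass $466,140; Garrison Annex $462,595. Sum = $1,243,090.
No rounding difference to absorb.

Hillcrest Pavilion: $314,355 · Central Overpass: $466,140 · Garrison Annex: $462,595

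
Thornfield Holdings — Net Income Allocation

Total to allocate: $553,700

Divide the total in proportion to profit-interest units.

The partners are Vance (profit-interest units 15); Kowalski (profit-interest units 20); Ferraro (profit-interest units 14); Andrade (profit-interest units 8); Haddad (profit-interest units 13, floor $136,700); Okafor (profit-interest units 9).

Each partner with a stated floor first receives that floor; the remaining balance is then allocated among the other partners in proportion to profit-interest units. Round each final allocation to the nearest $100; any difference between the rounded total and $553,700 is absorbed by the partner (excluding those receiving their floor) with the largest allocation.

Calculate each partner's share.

Vance: $94,800 | Kowalski: $126,300 | Ferraro: $88,500 | Andrade: $50,500 | Haddad: $136,700 | Okafor: $56,900

Minimums first: Haddad $136,700. Residual $417,000.
Residual split over remaining profit-interest units 66: Vance 94,772.73 → $94,800; Kowalski 126,363.64 → $126,400; Ferraro 88,454.55 → $88,500; Andrade 50,545.45 → $50,500; Okafor 56,863.64 → $56,900.
Rounding difference −$100 applied to Kowalski → $126,300.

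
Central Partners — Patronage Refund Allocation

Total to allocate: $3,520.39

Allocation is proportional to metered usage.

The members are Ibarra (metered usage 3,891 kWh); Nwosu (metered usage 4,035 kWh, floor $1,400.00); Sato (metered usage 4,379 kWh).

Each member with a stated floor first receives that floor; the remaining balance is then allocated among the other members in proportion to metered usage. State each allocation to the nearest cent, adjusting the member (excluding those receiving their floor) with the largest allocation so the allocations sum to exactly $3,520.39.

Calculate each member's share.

Ibarra: $997.63 | Nwosu: $1,400.00 | Sato: $1,122.76

Minimums first: Nwosu $1,400.00. Balance $2,120.39.
Balance split over remaining metered usage 8,270: Ibarra 997.6345 → $997.63; Sato 1,122.7555 → $1,122.76.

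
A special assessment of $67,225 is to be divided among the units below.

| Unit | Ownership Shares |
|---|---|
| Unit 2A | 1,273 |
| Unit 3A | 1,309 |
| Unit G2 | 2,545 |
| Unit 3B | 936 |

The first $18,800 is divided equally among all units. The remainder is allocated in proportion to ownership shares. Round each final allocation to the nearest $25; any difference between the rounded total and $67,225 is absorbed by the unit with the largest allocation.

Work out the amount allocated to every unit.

Unit 2A: $14,875; Unit 3A: $15,150; Unit G2: $25,025; Unit 3B: $12,175

First tranche $18,800 split equally: $4,700 each.
Remainder $48,425 by ownership shares (total 6,063): Unit 2A 10,167.41 → $10,175; Unit 3A 10,454.94 → $10,450; Unit G2 20,326.84 → $20,325; Unit 3B 7,475.80 → $7,475.
Totals: Unit 2A $4,700 + $10,175 = $14,875; Unit 3A $4,700 + $10,450 = $15,150; Unit G2 $4,700 + $20,325 = $25,025; Unit 3B $4,700 + $7,475 = $12,175.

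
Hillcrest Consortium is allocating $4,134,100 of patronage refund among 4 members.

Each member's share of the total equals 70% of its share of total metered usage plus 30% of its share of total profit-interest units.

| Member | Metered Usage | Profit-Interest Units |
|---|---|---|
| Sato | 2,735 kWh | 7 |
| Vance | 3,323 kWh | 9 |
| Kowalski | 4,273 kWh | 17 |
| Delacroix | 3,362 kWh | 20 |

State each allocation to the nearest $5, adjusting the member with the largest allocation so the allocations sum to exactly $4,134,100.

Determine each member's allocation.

Sato: $741,815 | Vance: $912,885 | Kowalski: $1,300,865 | Delacroix: $1,178,535

Totals — metered usage 13,693, profit-interest units 53.
Combined weights (70% metered usage + 30% profit-interest units): Sato 0.1794; Vance 0.2208; Kowalski 0.3147; Delacroix 0.2851.
Proportional shares: Sato 741,817.14; Vance 912,885.82; Kowalski 1,300,862.75; Delacroix 1,178,534.28.
At nearest $5: Sato $741,815; Vance $912,885; Kowalski $1,300,865; Delacroix $1,178,535. Sum = $4,134,100.
Rounded total matches; no reconciliation needed.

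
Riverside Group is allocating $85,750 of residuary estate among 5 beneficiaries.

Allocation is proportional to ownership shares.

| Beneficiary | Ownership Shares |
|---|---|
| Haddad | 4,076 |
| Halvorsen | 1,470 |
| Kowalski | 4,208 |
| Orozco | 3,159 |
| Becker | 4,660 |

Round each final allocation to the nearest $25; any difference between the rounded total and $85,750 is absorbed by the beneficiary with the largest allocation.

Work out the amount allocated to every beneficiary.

Haddad: $19,900 · Halvorsen: $7,175 · Kowalski: $20,525 · Orozco: $15,425 · Becker: $22,725

Combined ownership shares = 17,573.
Proportional shares: Haddad 4,076/17,573 × $85,750 = 19,889.43; Halvorsen 1,470/17,573 × $85,750 = 7,173.08; Kowalski 4,208/17,573 × $85,750 = 20,533.55; Orozco 3,159/17,573 × $85,750 = 15,414.80; Becker 4,660/17,573 × $85,750 = 22,739.15.
At nearest $25: Haddad $19,900; Halvorsen $7,175; Kowalski $20,525; Orozco $15,425; Becker $22,750. Sum = $85,775.
Difference $85,750 − $85,775 = −$25 applied to largest allocation (Becker): Becker becomes $22,725.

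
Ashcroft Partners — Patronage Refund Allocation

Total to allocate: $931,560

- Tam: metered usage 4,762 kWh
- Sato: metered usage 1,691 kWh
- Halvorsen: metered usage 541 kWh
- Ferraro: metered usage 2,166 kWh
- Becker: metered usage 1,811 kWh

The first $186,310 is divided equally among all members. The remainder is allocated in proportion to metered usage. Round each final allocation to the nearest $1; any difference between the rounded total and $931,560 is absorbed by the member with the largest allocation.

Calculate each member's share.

First tranche $186,310 split equally: $37,262 each.
Remainder $745,250 by metered usage (total 10,971): Tam 323,478.31 → $323,478; Sato 114,868.08 → $114,868; Halvorsen 36,749.64 → $36,750; Ferraro 147,134.40 → $147,134; Becker 123,019.57 → $123,020.
Totals: Tam $37,262 + $323,478 = $360,740; Sato $37,262 + $114,868 = $152,130; Halvorsen $37,262 + $36,750 = $74,012; Ferraro $37,262 + $147,134 = $184,396; Becker $37,262 + $123,020 = $160,282.

Tam: $360,740; Sato: $152,130; Halvorsen: $74,012; Ferraro: $184,396; Becker: $160,282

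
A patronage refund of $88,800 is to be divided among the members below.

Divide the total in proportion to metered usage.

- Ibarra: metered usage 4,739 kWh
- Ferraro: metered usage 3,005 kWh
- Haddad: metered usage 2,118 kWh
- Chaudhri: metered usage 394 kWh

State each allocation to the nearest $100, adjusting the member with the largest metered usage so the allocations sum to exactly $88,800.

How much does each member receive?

Sum of metered usage: 4,739 + 3,005 + 2,118 + 394 = 10,256.
Unrounded shares: Ibarra 41,031.90; Ferraro 26,018.33; Haddad 18,338.38; Chaudhri 3,411.39.
At nearest $100: Ibarra $41,000; Ferraro $26,000; Haddad $18,300; Chaudhri $3,400. Sum = $88,700.
Difference $88,800 − $88,700 = +$100 applied to largest metered usage (Ibarra): Ibarra becomes $41,100.

Ibarra: $41,100 · Ferraro: $26,000 · Haddad: $18,300 · Chaudhri: $3,400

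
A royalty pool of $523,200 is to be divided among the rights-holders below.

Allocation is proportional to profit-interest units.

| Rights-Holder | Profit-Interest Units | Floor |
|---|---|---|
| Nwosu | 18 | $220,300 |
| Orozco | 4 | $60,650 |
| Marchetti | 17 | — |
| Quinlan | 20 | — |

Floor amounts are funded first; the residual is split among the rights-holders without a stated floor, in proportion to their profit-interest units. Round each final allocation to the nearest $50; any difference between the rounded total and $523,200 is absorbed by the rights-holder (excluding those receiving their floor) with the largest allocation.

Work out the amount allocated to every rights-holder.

Nwosu: $220,300 · Orozco: $60,650 · Marchetti: $111,300 · Quinlan: $130,950

Guaranteed amounts: Nwosu $220,300; Orozco $60,650. Balance $242,250.
Balance split over remaining profit-interest units 37: Marchetti 111,304.05 → $111,300; Quinlan 130,945.95 → $130,950.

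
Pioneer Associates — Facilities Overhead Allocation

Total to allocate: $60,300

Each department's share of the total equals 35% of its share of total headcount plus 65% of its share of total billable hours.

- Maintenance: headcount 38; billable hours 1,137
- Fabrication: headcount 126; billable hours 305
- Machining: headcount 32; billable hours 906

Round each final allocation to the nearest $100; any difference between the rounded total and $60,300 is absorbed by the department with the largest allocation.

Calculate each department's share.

Headcount total 196; billable hours total 2,348.
Blended shares (35% headcount + 65% billable hours): Maintenance 0.3826; Fabrication 0.3094; Machining 0.3080.
Unrounded shares: Maintenance 23,071.65; Fabrication 18,658.84; Machining 18,569.51.
After rounding ($100): Maintenance $23,100; Fabrication $18,700; Machining $18,600. Sum = $60,400.
Difference $60,300 − $60,400 = −$100 applied to largest allocation (Maintenance): Maintenance becomes $23,000.

Maintenance: $23,000; Fabrication: $18,700; Machining: $18,600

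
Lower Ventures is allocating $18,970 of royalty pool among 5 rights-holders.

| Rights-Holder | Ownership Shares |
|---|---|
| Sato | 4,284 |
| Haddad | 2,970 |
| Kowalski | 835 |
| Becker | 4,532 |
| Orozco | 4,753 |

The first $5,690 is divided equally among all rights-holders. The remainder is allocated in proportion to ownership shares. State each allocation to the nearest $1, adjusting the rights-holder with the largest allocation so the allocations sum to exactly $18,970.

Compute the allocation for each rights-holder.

Sato: $4,413 | Haddad: $3,408 | Kowalski: $1,776 | Becker: $4,602 | Orozco: $4,771

First tranche $5,690 split equally: $1,138 each.
Remainder $13,280 by ownership shares (total 17,374): Sato 3,274.52 → $3,275; Haddad 2,270.15 → $2,270; Kowalski 638.24 → $638; Becker 3,464.08 → $3,464; Orozco 3,633.01 → $3,633.
Totals: Sato $1,138 + $3,275 = $4,413; Haddad $1,138 + $2,270 = $3,408; Kowalski $1,138 + $638 = $1,776; Becker $1,138 + $3,464 = $4,602; Orozco $1,138 + $3,633 = $4,771.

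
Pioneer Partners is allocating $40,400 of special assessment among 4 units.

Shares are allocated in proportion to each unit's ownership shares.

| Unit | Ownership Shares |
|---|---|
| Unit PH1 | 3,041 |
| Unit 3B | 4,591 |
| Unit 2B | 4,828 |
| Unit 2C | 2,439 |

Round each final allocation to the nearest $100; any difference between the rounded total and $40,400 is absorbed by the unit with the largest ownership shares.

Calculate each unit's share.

Unit PH1: $8,200 | Unit 3B: $12,400 | Unit 2B: $13,200 | Unit 2C: $6,600

Combined ownership shares = 3,041 + 4,591 + 4,828 + 2,439 = 14,899.
Proportional shares: Unit PH1 8,245.95; Unit 3B 12,448.92; Unit 2B 13,091.56; Unit 2C 6,613.57.
Rounded to nearest $100: Unit PH1 $8,200; Unit 3B $12,400; Unit 2B $13,100; Unit 2C $6,600. Sum = $40,300.
Difference $40,400 − $40,300 = +$100 applied to largest ownership shares (Unit 2B): Unit 2B becomes $13,200.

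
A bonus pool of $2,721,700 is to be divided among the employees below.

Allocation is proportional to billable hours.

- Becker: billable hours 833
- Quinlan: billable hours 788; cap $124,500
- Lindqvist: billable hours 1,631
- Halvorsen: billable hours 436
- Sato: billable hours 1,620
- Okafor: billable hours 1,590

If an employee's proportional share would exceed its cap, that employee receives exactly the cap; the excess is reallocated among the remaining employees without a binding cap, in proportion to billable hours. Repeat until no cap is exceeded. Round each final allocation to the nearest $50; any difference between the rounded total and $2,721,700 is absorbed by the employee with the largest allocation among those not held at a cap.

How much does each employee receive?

Total billable hours = 6,898.
Proportional shares (ignoring caps): Becker 328,671.51; Quinlan 310,916.15; Lindqvist 643,533.30; Halvorsen 172,029.75; Sato 639,193.10; Okafor 627,356.19.
Capped: Quinlan ($124,500); balance $2,597,200 reallocated over remaining billable hours 6,110.
Shares after redistribution: Becker 354,086.35 → $354,100; Lindqvist 693,295.12 → $693,300; Halvorsen 185,332.11 → $185,350; Sato 688,619.31 → $688,600; Okafor 675,867.10 → $675,850.

Becker: $354,100 | Quinlan: $124,500 | Lindqvist: $693,300 | Halvorsen: $185,350 | Sato: $688,600 | Okafor: $675,850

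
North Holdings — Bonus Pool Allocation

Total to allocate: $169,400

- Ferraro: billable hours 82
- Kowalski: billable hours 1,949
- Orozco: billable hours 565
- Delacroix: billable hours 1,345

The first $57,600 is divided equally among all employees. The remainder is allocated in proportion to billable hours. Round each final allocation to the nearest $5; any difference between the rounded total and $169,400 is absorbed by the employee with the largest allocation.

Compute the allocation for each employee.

Equal tier: $57,600 ÷ 4 = $14,400 apiece.
Remainder $111,800 by billable hours (total 3,941): Ferraro 2,326.21 → $2,325; Kowalski 55,290.08 → $55,290; Orozco 16,028.17 → $16,030; Delacroix 38,155.54 → $38,155.
Totals: Ferraro $14,400 + $2,325 = $16,725; Kowalski $14,400 + $55,290 = $69,690; Orozco $14,400 + $16,030 = $30,430; Delacroix $14,400 + $38,155 = $52,555.

Ferraro: $16,725 · Kowalski: $69,690 · Orozco: $30,430 · Delacroix: $52,555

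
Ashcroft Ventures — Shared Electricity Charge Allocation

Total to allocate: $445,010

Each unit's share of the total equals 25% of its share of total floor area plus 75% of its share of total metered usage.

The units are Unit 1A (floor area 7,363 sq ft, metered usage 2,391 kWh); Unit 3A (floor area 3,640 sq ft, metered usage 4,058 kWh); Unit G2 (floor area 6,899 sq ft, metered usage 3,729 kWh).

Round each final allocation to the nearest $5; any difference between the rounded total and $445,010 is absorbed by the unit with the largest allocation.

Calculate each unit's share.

Floor area total 17,902; metered usage total 10,178.
Composite weights (25% floor area + 75% metered usage): Unit 1A 0.2790; Unit 3A 0.3499; Unit G2 0.3711.
Unrounded shares: Unit 1A 124,163.37; Unit 3A 155,691.03; Unit G2 165,155.60.
At nearest $5: Unit 1A $124,165; Unit 3A $155,690; Unit G2 $165,155. Sum = $445,010.
Sum already equals the total — no adjustment.

Unit 1A: $124,165; Unit 3A: $155,690; Unit G2: $165,155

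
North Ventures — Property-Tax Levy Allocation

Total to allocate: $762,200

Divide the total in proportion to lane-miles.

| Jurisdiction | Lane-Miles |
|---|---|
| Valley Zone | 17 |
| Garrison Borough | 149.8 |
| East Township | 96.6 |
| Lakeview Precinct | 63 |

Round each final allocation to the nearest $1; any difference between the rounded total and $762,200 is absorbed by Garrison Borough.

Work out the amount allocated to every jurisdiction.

Valley Zone: $39,698 · Garrison Borough: $349,808 · East Township: $225,578 · Lakeview Precinct: $147,116

Sum of lane-miles: 326.4.
Proportional shares: Valley Zone 17/326.4 × $762,200 = 39,697.92; Garrison Borough 149.8/326.4 × $762,200 = 349,808.70; East Township 96.6/326.4 × $762,200 = 225,577.57; Lakeview Precinct 63/326.4 × $762,200 = 147,115.81.
After rounding ($1): Valley Zone $39,698; Garrison Borough $349,809; East Township $225,578; Lakeview Precinct $147,116. Sum = $762,201.
Difference $762,200 − $762,201 = −$1 applied to Garrison Borough: Garrison Borough becomes $349,808.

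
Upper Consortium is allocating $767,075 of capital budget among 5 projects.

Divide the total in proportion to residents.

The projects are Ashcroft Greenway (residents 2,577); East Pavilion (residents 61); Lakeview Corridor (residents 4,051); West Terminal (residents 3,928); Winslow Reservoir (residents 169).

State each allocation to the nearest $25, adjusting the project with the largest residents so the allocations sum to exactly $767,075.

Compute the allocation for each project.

Sum of residents: 10,786.
Pro-rata amounts: Ashcroft Greenway 2,577/10,786 × $767,075 = 183,270.19; East Pavilion 61/10,786 × $767,075 = 4,338.18; Lakeview Corridor 4,051/10,786 × $767,075 = 288,097.61; West Terminal 3,928/10,786 × $767,075 = 279,350.14; Winslow Reservoir 169/10,786 × $767,075 = 12,018.88.
After rounding ($25): Ashcroft Greenway $183,275; East Pavilion $4,350; Lakeview Corridor $288,100; West Terminal $279,350; Winslow Reservoir $12,025. Sum = $767,100.
Difference $767,075 − $767,100 = −$25 applied to largest residents (Lakeview Corridor): Lakeview Corridor becomes $288,075.

Ashcroft Greenway: $183,275; East Pavilion: $4,350; Lakeview Corridor: $288,075; West Terminal: $279,350; Winslow Reservoir: $12,025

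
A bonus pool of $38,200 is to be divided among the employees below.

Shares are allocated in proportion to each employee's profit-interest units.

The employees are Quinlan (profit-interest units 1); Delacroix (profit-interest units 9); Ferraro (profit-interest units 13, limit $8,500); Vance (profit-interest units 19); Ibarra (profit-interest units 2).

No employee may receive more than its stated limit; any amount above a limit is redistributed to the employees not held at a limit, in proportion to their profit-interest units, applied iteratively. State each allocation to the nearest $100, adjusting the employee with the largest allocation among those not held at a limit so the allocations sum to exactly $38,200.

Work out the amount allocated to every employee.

Quinlan: $1,000 · Delacroix: $8,600 · Ferraro: $8,500 · Vance: $18,200 · Ibarra: $1,900

Combined profit-interest units = 44.
Proportional shares (ignoring caps): Quinlan 868.18; Delacroix 7,813.64; Ferraro 11,286.36; Vance 16,495.45; Ibarra 1,736.36.
Held at cap: Ferraro ($8,500); balance $29,700 reallocated over remaining profit-interest units 31.
Remaining shares: Quinlan 958.06 → $1,000; Delacroix 8,622.58 → $8,600; Vance 18,203.23 → $18,200; Ibarra 1,916.13 → $1,900.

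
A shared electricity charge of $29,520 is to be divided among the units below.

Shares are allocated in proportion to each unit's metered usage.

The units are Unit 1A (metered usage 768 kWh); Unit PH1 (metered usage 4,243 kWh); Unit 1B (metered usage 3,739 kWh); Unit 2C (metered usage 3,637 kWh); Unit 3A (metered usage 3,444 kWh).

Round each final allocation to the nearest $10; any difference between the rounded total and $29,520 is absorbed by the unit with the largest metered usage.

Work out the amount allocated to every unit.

Sum of metered usage: 15,831.
Pro-rata amounts: Unit 1A 768/15,831 × $29,520 = 1,432.09; Unit PH1 4,243/15,831 × $29,520 = 7,911.90; Unit 1B 3,739/15,831 × $29,520 = 6,972.10; Unit 2C 3,637/15,831 × $29,520 = 6,781.90; Unit 3A 3,444/15,831 × $29,520 = 6,422.01.
At nearest $10: Unit 1A $1,430; Unit PH1 $7,910; Unit 1B $6,970; Unit 2C $6,780; Unit 3A $6,420. Sum = $29,510.
Difference $29,520 − $29,510 = +$10 applied to largest metered usage (Unit PH1): Unit PH1 becomes $7,920.

Unit 1A: $1,430 · Unit PH1: $7,920 · Unit 1B: $6,970 · Unit 2C: $6,780 · Unit 3A: $6,420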